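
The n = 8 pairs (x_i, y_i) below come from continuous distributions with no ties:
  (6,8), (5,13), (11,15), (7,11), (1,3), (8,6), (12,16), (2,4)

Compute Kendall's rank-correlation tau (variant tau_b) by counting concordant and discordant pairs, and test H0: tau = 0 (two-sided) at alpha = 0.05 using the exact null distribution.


Step 1: Enumerate the 28 unordered pairs (i,j) with i<j and classify each by sign(x_j-x_i) * sign(y_j-y_i).
  (1,2):dx=-1,dy=+5->D; (1,3):dx=+5,dy=+7->C; (1,4):dx=+1,dy=+3->C; (1,5):dx=-5,dy=-5->C
  (1,6):dx=+2,dy=-2->D; (1,7):dx=+6,dy=+8->C; (1,8):dx=-4,dy=-4->C; (2,3):dx=+6,dy=+2->C
  (2,4):dx=+2,dy=-2->D; (2,5):dx=-4,dy=-10->C; (2,6):dx=+3,dy=-7->D; (2,7):dx=+7,dy=+3->C
  (2,8):dx=-3,dy=-9->C; (3,4):dx=-4,dy=-4->C; (3,5):dx=-10,dy=-12->C; (3,6):dx=-3,dy=-9->C
  (3,7):dx=+1,dy=+1->C; (3,8):dx=-9,dy=-11->C; (4,5):dx=-6,dy=-8->C; (4,6):dx=+1,dy=-5->D
  (4,7):dx=+5,dy=+5->C; (4,8):dx=-5,dy=-7->C; (5,6):dx=+7,dy=+3->C; (5,7):dx=+11,dy=+13->C
  (5,8):dx=+1,dy=+1->C; (6,7):dx=+4,dy=+10->C; (6,8):dx=-6,dy=-2->C; (7,8):dx=-10,dy=-12->C
Step 2: C = 23, D = 5, total pairs = 28.
Step 3: tau = (C - D)/(n(n-1)/2) = (23 - 5)/28 = 0.642857.
Step 4: Exact two-sided p-value (enumerate n! = 40320 permutations of y under H0): p = 0.031151.
Step 5: alpha = 0.05. reject H0.

tau_b = 0.6429 (C=23, D=5), p = 0.031151, reject H0.


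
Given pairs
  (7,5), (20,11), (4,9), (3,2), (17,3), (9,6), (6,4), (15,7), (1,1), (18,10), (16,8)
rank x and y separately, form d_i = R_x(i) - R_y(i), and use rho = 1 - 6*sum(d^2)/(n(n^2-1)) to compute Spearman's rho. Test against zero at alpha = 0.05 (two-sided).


Step 1: Rank x and y separately (midranks; no ties here).
rank(x): 7->5, 20->11, 4->3, 3->2, 17->9, 9->6, 6->4, 15->7, 1->1, 18->10, 16->8
rank(y): 5->5, 11->11, 9->9, 2->2, 3->3, 6->6, 4->4, 7->7, 1->1, 10->10, 8->8
Step 2: d_i = R_x(i) - R_y(i); compute d_i^2.
  (5-5)^2=0, (11-11)^2=0, (3-9)^2=36, (2-2)^2=0, (9-3)^2=36, (6-6)^2=0, (4-4)^2=0, (7-7)^2=0, (1-1)^2=0, (10-10)^2=0, (8-8)^2=0
sum(d^2) = 72.
Step 3: rho = 1 - 6*72 / (11*(11^2 - 1)) = 1 - 432/1320 = 0.672727.
Step 4: Under H0, t = rho * sqrt((n-2)/(1-rho^2)) = 2.7277 ~ t(9).
Step 5: Two-sided p-value from the t-distribution with 9 df = 0.023313.
Step 6: alpha = 0.05. reject H0.

rho = 0.6727, p = 0.023313, reject H0 at alpha = 0.05.


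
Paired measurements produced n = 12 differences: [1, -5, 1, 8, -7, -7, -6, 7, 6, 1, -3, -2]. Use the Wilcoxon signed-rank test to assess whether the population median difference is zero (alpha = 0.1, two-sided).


Step 1: Drop any zero differences (none here) and take |d_i|.
|d| = [1, 5, 1, 8, 7, 7, 6, 7, 6, 1, 3, 2]
Step 2: Midrank |d_i| (ties get averaged ranks).
ranks: |1|->2, |5|->6, |1|->2, |8|->12, |7|->10, |7|->10, |6|->7.5, |7|->10, |6|->7.5, |1|->2, |3|->5, |2|->4
Step 3: Attach original signs; sum ranks with positive sign and with negative sign.
W+ = 2 + 2 + 12 + 10 + 7.5 + 2 = 35.5
W- = 6 + 10 + 10 + 7.5 + 5 + 4 = 42.5
(Check: W+ + W- = 78 should equal n(n+1)/2 = 78.)
Step 4: Test statistic W = min(W+, W-) = 35.5.
Step 5: Ties in |d|, so use the tie-corrected normal approximation.
        E[W] = n(n+1)/4 = 12*13/4 = 39.
        Tie groups: |d|=1 (t=3), |d|=6 (t=2), |d|=7 (t=3); sum(t^3 - t) = 54.
        Var[W] = n(n+1)(2n+1)/24 - sum(t^3-t)/48 = 3900/24 - 54/48 = 161.375.
        z = (W - E[W]) / sqrt(Var[W]) = (35.5 - 39) / 12.7033 = -0.2755.
        Two-sided p = 2*Phi(z) = 0.782918.
Step 6: alpha = 0.1. fail to reject H0.

W+ = 35.5, W- = 42.5, W = min = 35.5, p = 0.782918, fail to reject H0.


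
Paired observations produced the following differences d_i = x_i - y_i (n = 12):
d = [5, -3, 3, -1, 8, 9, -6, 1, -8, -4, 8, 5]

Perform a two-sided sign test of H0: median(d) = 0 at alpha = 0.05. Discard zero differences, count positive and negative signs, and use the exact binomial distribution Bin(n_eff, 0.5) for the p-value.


Step 1: Discard zero differences. Original n = 12; n_eff = number of nonzero differences = 12.
Nonzero differences (with sign): +5, -3, +3, -1, +8, +9, -6, +1, -8, -4, +8, +5
Step 2: Count signs: positive = 7, negative = 5.
Step 3: Under H0: P(positive) = 0.5, so the number of positives S ~ Bin(12, 0.5).
Step 4: Two-sided exact p-value = sum of Bin(12,0.5) probabilities at or below the observed probability = 0.774414.
Step 5: alpha = 0.05. fail to reject H0.

n_eff = 12, pos = 7, neg = 5, p = 0.774414, fail to reject H0.


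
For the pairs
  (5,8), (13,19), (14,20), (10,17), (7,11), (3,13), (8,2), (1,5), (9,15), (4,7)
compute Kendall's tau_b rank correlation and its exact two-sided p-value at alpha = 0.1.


Step 1: Enumerate the 45 unordered pairs (i,j) with i<j and classify each by sign(x_j-x_i) * sign(y_j-y_i).
  (1,2):dx=+8,dy=+11->C; (1,3):dx=+9,dy=+12->C; (1,4):dx=+5,dy=+9->C; (1,5):dx=+2,dy=+3->C
  (1,6):dx=-2,dy=+5->D; (1,7):dx=+3,dy=-6->D; (1,8):dx=-4,dy=-3->C; (1,9):dx=+4,dy=+7->C
  (1,10):dx=-1,dy=-1->C; (2,3):dx=+1,dy=+1->C; (2,4):dx=-3,dy=-2->C; (2,5):dx=-6,dy=-8->C
  (2,6):dx=-10,dy=-6->C; (2,7):dx=-5,dy=-17->C; (2,8):dx=-12,dy=-14->C; (2,9):dx=-4,dy=-4->C
  (2,10):dx=-9,dy=-12->C; (3,4):dx=-4,dy=-3->C; (3,5):dx=-7,dy=-9->C; (3,6):dx=-11,dy=-7->C
  (3,7):dx=-6,dy=-18->C; (3,8):dx=-13,dy=-15->C; (3,9):dx=-5,dy=-5->C; (3,10):dx=-10,dy=-13->C
  (4,5):dx=-3,dy=-6->C; (4,6):dx=-7,dy=-4->C; (4,7):dx=-2,dy=-15->C; (4,8):dx=-9,dy=-12->C
  (4,9):dx=-1,dy=-2->C; (4,10):dx=-6,dy=-10->C; (5,6):dx=-4,dy=+2->D; (5,7):dx=+1,dy=-9->D
  (5,8):dx=-6,dy=-6->C; (5,9):dx=+2,dy=+4->C; (5,10):dx=-3,dy=-4->C; (6,7):dx=+5,dy=-11->D
  (6,8):dx=-2,dy=-8->C; (6,9):dx=+6,dy=+2->C; (6,10):dx=+1,dy=-6->D; (7,8):dx=-7,dy=+3->D
  (7,9):dx=+1,dy=+13->C; (7,10):dx=-4,dy=+5->D; (8,9):dx=+8,dy=+10->C; (8,10):dx=+3,dy=+2->C
  (9,10):dx=-5,dy=-8->C
Step 2: C = 37, D = 8, total pairs = 45.
Step 3: tau = (C - D)/(n(n-1)/2) = (37 - 8)/45 = 0.644444.
Step 4: Exact two-sided p-value (enumerate n! = 3628800 permutations of y under H0): p = 0.009148.
Step 5: alpha = 0.1. reject H0.

tau_b = 0.6444 (C=37, D=8), p = 0.009148, reject H0.


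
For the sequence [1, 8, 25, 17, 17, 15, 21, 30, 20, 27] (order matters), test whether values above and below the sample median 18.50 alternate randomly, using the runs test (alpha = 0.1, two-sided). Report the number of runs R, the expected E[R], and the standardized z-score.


Step 1: Compute median = 18.50; label A = above, B = below.
Labels in order: BBABBBAAAA  (n_A = 5, n_B = 5)
Step 2: Count runs R = 4.
Step 3: Under H0 (random ordering), E[R] = 2*n_A*n_B/(n_A+n_B) + 1 = 2*5*5/10 + 1 = 6.0000.
        Var[R] = 2*n_A*n_B*(2*n_A*n_B - n_A - n_B) / ((n_A+n_B)^2 * (n_A+n_B-1)) = 2000/900 = 2.2222.
        SD[R] = 1.4907.
Step 4: Continuity-corrected z = (R + 0.5 - E[R]) / SD[R] = (4 + 0.5 - 6.0000) / 1.4907 = -1.0062.
Step 5: Two-sided p-value via normal approximation = 2*(1 - Phi(|z|)) = 0.314305.
Step 6: alpha = 0.1. fail to reject H0.

R = 4, z = -1.0062, p = 0.314305, fail to reject H0.


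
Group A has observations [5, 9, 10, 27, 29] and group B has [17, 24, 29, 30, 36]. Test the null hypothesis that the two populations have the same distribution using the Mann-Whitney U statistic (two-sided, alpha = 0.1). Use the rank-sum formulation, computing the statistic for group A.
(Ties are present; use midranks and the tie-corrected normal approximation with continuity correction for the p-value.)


Step 1: Combine and sort all 10 observations; assign midranks.
sorted (value, group): (5,X), (9,X), (10,X), (17,Y), (24,Y), (27,X), (29,X), (29,Y), (30,Y), (36,Y)
ranks: 5->1, 9->2, 10->3, 17->4, 24->5, 27->6, 29->7.5, 29->7.5, 30->9, 36->10
Step 2: Rank sum for X: R1 = 1 + 2 + 3 + 6 + 7.5 = 19.5.
Step 3: U_X = R1 - n1(n1+1)/2 = 19.5 - 5*6/2 = 19.5 - 15 = 4.5.
       U_Y = n1*n2 - U_X = 25 - 4.5 = 20.5.
Step 4: Ties are present, so use the tie-corrected normal approximation (with continuity correction) for the p-value.
Step 5: p-value = 0.116074; compare to alpha = 0.1. fail to reject H0.

U_X = 4.5, p = 0.116074, fail to reject H0 at alpha = 0.1.


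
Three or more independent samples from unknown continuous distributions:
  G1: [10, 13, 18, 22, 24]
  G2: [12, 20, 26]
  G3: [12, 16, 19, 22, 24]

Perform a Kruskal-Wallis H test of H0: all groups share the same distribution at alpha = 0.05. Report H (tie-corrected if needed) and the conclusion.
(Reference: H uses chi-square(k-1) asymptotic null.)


Step 1: Combine all N = 13 observations and assign midranks.
sorted (value, group, rank): (10,G1,1), (12,G2,2.5), (12,G3,2.5), (13,G1,4), (16,G3,5), (18,G1,6), (19,G3,7), (20,G2,8), (22,G1,9.5), (22,G3,9.5), (24,G1,11.5), (24,G3,11.5), (26,G2,13)
Step 2: Sum ranks within each group.
R_1 = 32 (n_1 = 5)
R_2 = 23.5 (n_2 = 3)
R_3 = 35.5 (n_3 = 5)
Step 3: H = 12/(N(N+1)) * sum(R_i^2/n_i) - 3(N+1)
     = 12/(13*14) * (32^2/5 + 23.5^2/3 + 35.5^2/5) - 3*14
     = 0.065934 * 640.933 - 42
     = 0.259341.
Step 4: Ties present; correction factor C = 1 - 18/(13^3 - 13) = 0.991758. Corrected H = 0.259341 / 0.991758 = 0.261496.
Step 5: Under H0, H ~ chi^2(2); p-value = 0.877439.
Step 6: alpha = 0.05. fail to reject H0.

H = 0.2615, df = 2, p = 0.877439, fail to reject H0.


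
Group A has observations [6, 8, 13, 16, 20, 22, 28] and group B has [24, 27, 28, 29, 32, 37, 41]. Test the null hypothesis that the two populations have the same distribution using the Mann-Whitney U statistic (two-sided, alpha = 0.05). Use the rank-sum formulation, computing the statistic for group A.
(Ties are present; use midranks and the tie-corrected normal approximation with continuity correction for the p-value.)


Step 1: Combine and sort all 14 observations; assign midranks.
sorted (value, group): (6,X), (8,X), (13,X), (16,X), (20,X), (22,X), (24,Y), (27,Y), (28,X), (28,Y), (29,Y), (32,Y), (37,Y), (41,Y)
ranks: 6->1, 8->2, 13->3, 16->4, 20->5, 22->6, 24->7, 27->8, 28->9.5, 28->9.5, 29->11, 32->12, 37->13, 41->14
Step 2: Rank sum for X: R1 = 1 + 2 + 3 + 4 + 5 + 6 + 9.5 = 30.5.
Step 3: U_X = R1 - n1(n1+1)/2 = 30.5 - 7*8/2 = 30.5 - 28 = 2.5.
       U_Y = n1*n2 - U_X = 49 - 2.5 = 46.5.
Step 4: Ties are present, so use the tie-corrected normal approximation (with continuity correction) for the p-value.
Step 5: p-value = 0.005956; compare to alpha = 0.05. reject H0.

U_X = 2.5, p = 0.005956, reject H0 at alpha = 0.05.


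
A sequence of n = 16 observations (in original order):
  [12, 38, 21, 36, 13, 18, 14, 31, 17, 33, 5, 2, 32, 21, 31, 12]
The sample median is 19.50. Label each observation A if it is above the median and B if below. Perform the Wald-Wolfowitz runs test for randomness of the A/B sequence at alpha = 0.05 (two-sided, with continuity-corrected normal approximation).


Step 1: Compute median = 19.50; label A = above, B = below.
Labels in order: BAAABBBABABBAAAB  (n_A = 8, n_B = 8)
Step 2: Count runs R = 9.
Step 3: Under H0 (random ordering), E[R] = 2*n_A*n_B/(n_A+n_B) + 1 = 2*8*8/16 + 1 = 9.0000.
        Var[R] = 2*n_A*n_B*(2*n_A*n_B - n_A - n_B) / ((n_A+n_B)^2 * (n_A+n_B-1)) = 14336/3840 = 3.7333.
        SD[R] = 1.9322.
Step 4: R = E[R], so z = 0 with no continuity correction.
Step 5: Two-sided p-value via normal approximation = 2*(1 - Phi(|z|)) = 1.000000.
Step 6: alpha = 0.05. fail to reject H0.

R = 9, z = 0.0000, p = 1.000000, fail to reject H0.


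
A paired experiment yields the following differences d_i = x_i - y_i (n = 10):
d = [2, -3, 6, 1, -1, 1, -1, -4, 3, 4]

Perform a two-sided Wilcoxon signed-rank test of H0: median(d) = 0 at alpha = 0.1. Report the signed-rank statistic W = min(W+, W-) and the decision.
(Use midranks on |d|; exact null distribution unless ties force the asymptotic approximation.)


Step 1: Drop any zero differences (none here) and take |d_i|.
|d| = [2, 3, 6, 1, 1, 1, 1, 4, 3, 4]
Step 2: Midrank |d_i| (ties get averaged ranks).
ranks: |2|->5, |3|->6.5, |6|->10, |1|->2.5, |1|->2.5, |1|->2.5, |1|->2.5, |4|->8.5, |3|->6.5, |4|->8.5
Step 3: Attach original signs; sum ranks with positive sign and with negative sign.
W+ = 5 + 10 + 2.5 + 2.5 + 6.5 + 8.5 = 35
W- = 6.5 + 2.5 + 2.5 + 8.5 = 20
(Check: W+ + W- = 55 should equal n(n+1)/2 = 55.)
Step 4: Test statistic W = min(W+, W-) = 20.
Step 5: Ties in |d|, so use the tie-corrected normal approximation.
        E[W] = n(n+1)/4 = 10*11/4 = 27.5.
        Tie groups: |d|=1 (t=4), |d|=3 (t=2), |d|=4 (t=2); sum(t^3 - t) = 72.
        Var[W] = n(n+1)(2n+1)/24 - sum(t^3-t)/48 = 2310/24 - 72/48 = 94.75.
        z = (W - E[W]) / sqrt(Var[W]) = (20 - 27.5) / 9.7340 = -0.7705.
        Two-sided p = 2*Phi(z) = 0.441004.
Step 6: alpha = 0.1. fail to reject H0.

W+ = 35, W- = 20, W = min = 20, p = 0.441004, fail to reject H0.


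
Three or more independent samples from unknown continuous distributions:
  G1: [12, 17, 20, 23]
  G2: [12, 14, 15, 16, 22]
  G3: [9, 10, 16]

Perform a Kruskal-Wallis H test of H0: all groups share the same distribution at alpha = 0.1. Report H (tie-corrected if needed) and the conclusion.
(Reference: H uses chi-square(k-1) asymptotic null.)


Step 1: Combine all N = 12 observations and assign midranks.
sorted (value, group, rank): (9,G3,1), (10,G3,2), (12,G1,3.5), (12,G2,3.5), (14,G2,5), (15,G2,6), (16,G2,7.5), (16,G3,7.5), (17,G1,9), (20,G1,10), (22,G2,11), (23,G1,12)
Step 2: Sum ranks within each group.
R_1 = 34.5 (n_1 = 4)
R_2 = 33 (n_2 = 5)
R_3 = 10.5 (n_3 = 3)
Step 3: H = 12/(N(N+1)) * sum(R_i^2/n_i) - 3(N+1)
     = 12/(12*13) * (34.5^2/4 + 33^2/5 + 10.5^2/3) - 3*13
     = 0.076923 * 552.112 - 39
     = 3.470192.
Step 4: Ties present; correction factor C = 1 - 12/(12^3 - 12) = 0.993007. Corrected H = 3.470192 / 0.993007 = 3.494630.
Step 5: Under H0, H ~ chi^2(2); p-value = 0.174241.
Step 6: alpha = 0.1. fail to reject H0.

H = 3.4946, df = 2, p = 0.174241, fail to reject H0.


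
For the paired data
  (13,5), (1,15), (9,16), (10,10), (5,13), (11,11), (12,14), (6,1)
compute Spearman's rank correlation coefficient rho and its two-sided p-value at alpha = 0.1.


Step 1: Rank x and y separately (midranks; no ties here).
rank(x): 13->8, 1->1, 9->4, 10->5, 5->2, 11->6, 12->7, 6->3
rank(y): 5->2, 15->7, 16->8, 10->3, 13->5, 11->4, 14->6, 1->1
Step 2: d_i = R_x(i) - R_y(i); compute d_i^2.
  (8-2)^2=36, (1-7)^2=36, (4-8)^2=16, (5-3)^2=4, (2-5)^2=9, (6-4)^2=4, (7-6)^2=1, (3-1)^2=4
sum(d^2) = 110.
Step 3: rho = 1 - 6*110 / (8*(8^2 - 1)) = 1 - 660/504 = -0.309524.
Step 4: Under H0, t = rho * sqrt((n-2)/(1-rho^2)) = -0.7973 ~ t(6).
Step 5: Two-sided p-value from the t-distribution with 6 df = 0.455645.
Step 6: alpha = 0.1. fail to reject H0.

rho = -0.3095, p = 0.455645, fail to reject H0 at alpha = 0.1.


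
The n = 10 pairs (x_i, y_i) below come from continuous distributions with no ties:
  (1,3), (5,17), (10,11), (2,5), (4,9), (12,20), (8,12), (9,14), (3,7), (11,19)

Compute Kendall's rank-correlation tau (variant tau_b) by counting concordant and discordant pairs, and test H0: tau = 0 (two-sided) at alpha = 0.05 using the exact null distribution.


Step 1: Enumerate the 45 unordered pairs (i,j) with i<j and classify each by sign(x_j-x_i) * sign(y_j-y_i).
  (1,2):dx=+4,dy=+14->C; (1,3):dx=+9,dy=+8->C; (1,4):dx=+1,dy=+2->C; (1,5):dx=+3,dy=+6->C
  (1,6):dx=+11,dy=+17->C; (1,7):dx=+7,dy=+9->C; (1,8):dx=+8,dy=+11->C; (1,9):dx=+2,dy=+4->C
  (1,10):dx=+10,dy=+16->C; (2,3):dx=+5,dy=-6->D; (2,4):dx=-3,dy=-12->C; (2,5):dx=-1,dy=-8->C
  (2,6):dx=+7,dy=+3->C; (2,7):dx=+3,dy=-5->D; (2,8):dx=+4,dy=-3->D; (2,9):dx=-2,dy=-10->C
  (2,10):dx=+6,dy=+2->C; (3,4):dx=-8,dy=-6->C; (3,5):dx=-6,dy=-2->C; (3,6):dx=+2,dy=+9->C
  (3,7):dx=-2,dy=+1->D; (3,8):dx=-1,dy=+3->D; (3,9):dx=-7,dy=-4->C; (3,10):dx=+1,dy=+8->C
  (4,5):dx=+2,dy=+4->C; (4,6):dx=+10,dy=+15->C; (4,7):dx=+6,dy=+7->C; (4,8):dx=+7,dy=+9->C
  (4,9):dx=+1,dy=+2->C; (4,10):dx=+9,dy=+14->C; (5,6):dx=+8,dy=+11->C; (5,7):dx=+4,dy=+3->C
  (5,8):dx=+5,dy=+5->C; (5,9):dx=-1,dy=-2->C; (5,10):dx=+7,dy=+10->C; (6,7):dx=-4,dy=-8->C
  (6,8):dx=-3,dy=-6->C; (6,9):dx=-9,dy=-13->C; (6,10):dx=-1,dy=-1->C; (7,8):dx=+1,dy=+2->C
  (7,9):dx=-5,dy=-5->C; (7,10):dx=+3,dy=+7->C; (8,9):dx=-6,dy=-7->C; (8,10):dx=+2,dy=+5->C
  (9,10):dx=+8,dy=+12->C
Step 2: C = 40, D = 5, total pairs = 45.
Step 3: tau = (C - D)/(n(n-1)/2) = (40 - 5)/45 = 0.777778.
Step 4: Exact two-sided p-value (enumerate n! = 3628800 permutations of y under H0): p = 0.000946.
Step 5: alpha = 0.05. reject H0.

tau_b = 0.7778 (C=40, D=5), p = 0.000946, reject H0.


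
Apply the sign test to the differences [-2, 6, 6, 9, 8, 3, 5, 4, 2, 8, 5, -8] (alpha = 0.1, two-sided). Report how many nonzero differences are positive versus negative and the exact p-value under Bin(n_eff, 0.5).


Step 1: Discard zero differences. Original n = 12; n_eff = number of nonzero differences = 12.
Nonzero differences (with sign): -2, +6, +6, +9, +8, +3, +5, +4, +2, +8, +5, -8
Step 2: Count signs: positive = 10, negative = 2.
Step 3: Under H0: P(positive) = 0.5, so the number of positives S ~ Bin(12, 0.5).
Step 4: Two-sided exact p-value = sum of Bin(12,0.5) probabilities at or below the observed probability = 0.038574.
Step 5: alpha = 0.1. reject H0.

n_eff = 12, pos = 10, neg = 2, p = 0.038574, reject H0.


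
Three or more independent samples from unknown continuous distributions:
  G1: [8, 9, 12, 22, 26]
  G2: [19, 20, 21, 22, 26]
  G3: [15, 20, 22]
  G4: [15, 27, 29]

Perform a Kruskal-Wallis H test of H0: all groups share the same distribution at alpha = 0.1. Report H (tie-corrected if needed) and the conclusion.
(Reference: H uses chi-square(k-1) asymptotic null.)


Step 1: Combine all N = 16 observations and assign midranks.
sorted (value, group, rank): (8,G1,1), (9,G1,2), (12,G1,3), (15,G3,4.5), (15,G4,4.5), (19,G2,6), (20,G2,7.5), (20,G3,7.5), (21,G2,9), (22,G1,11), (22,G2,11), (22,G3,11), (26,G1,13.5), (26,G2,13.5), (27,G4,15), (29,G4,16)
Step 2: Sum ranks within each group.
R_1 = 30.5 (n_1 = 5)
R_2 = 47 (n_2 = 5)
R_3 = 23 (n_3 = 3)
R_4 = 35.5 (n_4 = 3)
Step 3: H = 12/(N(N+1)) * sum(R_i^2/n_i) - 3(N+1)
     = 12/(16*17) * (30.5^2/5 + 47^2/5 + 23^2/3 + 35.5^2/3) - 3*17
     = 0.044118 * 1224.27 - 51
     = 3.011765.
Step 4: Ties present; correction factor C = 1 - 42/(16^3 - 16) = 0.989706. Corrected H = 3.011765 / 0.989706 = 3.043091.
Step 5: Under H0, H ~ chi^2(3); p-value = 0.385029.
Step 6: alpha = 0.1. fail to reject H0.

H = 3.0431, df = 3, p = 0.385029, fail to reject H0.


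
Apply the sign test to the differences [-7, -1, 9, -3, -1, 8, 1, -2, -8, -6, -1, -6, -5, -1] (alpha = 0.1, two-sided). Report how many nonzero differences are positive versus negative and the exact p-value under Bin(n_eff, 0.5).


Step 1: Discard zero differences. Original n = 14; n_eff = number of nonzero differences = 14.
Nonzero differences (with sign): -7, -1, +9, -3, -1, +8, +1, -2, -8, -6, -1, -6, -5, -1
Step 2: Count signs: positive = 3, negative = 11.
Step 3: Under H0: P(positive) = 0.5, so the number of positives S ~ Bin(14, 0.5).
Step 4: Two-sided exact p-value = sum of Bin(14,0.5) probabilities at or below the observed probability = 0.057373.
Step 5: alpha = 0.1. reject H0.

n_eff = 14, pos = 3, neg = 11, p = 0.057373, reject H0.


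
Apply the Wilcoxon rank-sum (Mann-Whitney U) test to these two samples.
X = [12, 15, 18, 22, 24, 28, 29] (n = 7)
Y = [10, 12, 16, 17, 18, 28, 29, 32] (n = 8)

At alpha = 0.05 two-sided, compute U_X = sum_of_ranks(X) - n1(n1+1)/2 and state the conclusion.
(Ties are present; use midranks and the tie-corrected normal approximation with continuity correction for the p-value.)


Step 1: Combine and sort all 15 observations; assign midranks.
sorted (value, group): (10,Y), (12,X), (12,Y), (15,X), (16,Y), (17,Y), (18,X), (18,Y), (22,X), (24,X), (28,X), (28,Y), (29,X), (29,Y), (32,Y)
ranks: 10->1, 12->2.5, 12->2.5, 15->4, 16->5, 17->6, 18->7.5, 18->7.5, 22->9, 24->10, 28->11.5, 28->11.5, 29->13.5, 29->13.5, 32->15
Step 2: Rank sum for X: R1 = 2.5 + 4 + 7.5 + 9 + 10 + 11.5 + 13.5 = 58.
Step 3: U_X = R1 - n1(n1+1)/2 = 58 - 7*8/2 = 58 - 28 = 30.
       U_Y = n1*n2 - U_X = 56 - 30 = 26.
Step 4: Ties are present, so use the tie-corrected normal approximation (with continuity correction) for the p-value.
Step 5: p-value = 0.861697; compare to alpha = 0.05. fail to reject H0.

U_X = 30, p = 0.861697, fail to reject H0 at alpha = 0.05.


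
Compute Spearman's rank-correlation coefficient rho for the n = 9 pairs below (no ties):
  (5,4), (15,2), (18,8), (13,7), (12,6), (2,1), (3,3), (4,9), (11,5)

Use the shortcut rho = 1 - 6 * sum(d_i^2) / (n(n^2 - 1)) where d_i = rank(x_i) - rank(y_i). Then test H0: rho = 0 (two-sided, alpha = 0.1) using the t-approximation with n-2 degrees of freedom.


Step 1: Rank x and y separately (midranks; no ties here).
rank(x): 5->4, 15->8, 18->9, 13->7, 12->6, 2->1, 3->2, 4->3, 11->5
rank(y): 4->4, 2->2, 8->8, 7->7, 6->6, 1->1, 3->3, 9->9, 5->5
Step 2: d_i = R_x(i) - R_y(i); compute d_i^2.
  (4-4)^2=0, (8-2)^2=36, (9-8)^2=1, (7-7)^2=0, (6-6)^2=0, (1-1)^2=0, (2-3)^2=1, (3-9)^2=36, (5-5)^2=0
sum(d^2) = 74.
Step 3: rho = 1 - 6*74 / (9*(9^2 - 1)) = 1 - 444/720 = 0.383333.
Step 4: Under H0, t = rho * sqrt((n-2)/(1-rho^2)) = 1.0981 ~ t(7).
Step 5: Two-sided p-value from the t-distribution with 7 df = 0.308495.
Step 6: alpha = 0.1. fail to reject H0.

rho = 0.3833, p = 0.308495, fail to reject H0 at alpha = 0.1.


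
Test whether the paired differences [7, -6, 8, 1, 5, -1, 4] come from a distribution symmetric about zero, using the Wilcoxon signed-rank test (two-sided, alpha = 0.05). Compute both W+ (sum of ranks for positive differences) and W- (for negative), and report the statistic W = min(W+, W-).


Step 1: Drop any zero differences (none here) and take |d_i|.
|d| = [7, 6, 8, 1, 5, 1, 4]
Step 2: Midrank |d_i| (ties get averaged ranks).
ranks: |7|->6, |6|->5, |8|->7, |1|->1.5, |5|->4, |1|->1.5, |4|->3
Step 3: Attach original signs; sum ranks with positive sign and with negative sign.
W+ = 6 + 7 + 1.5 + 4 + 3 = 21.5
W- = 5 + 1.5 = 6.5
(Check: W+ + W- = 28 should equal n(n+1)/2 = 28.)
Step 4: Test statistic W = min(W+, W-) = 6.5.
Step 5: Ties in |d|, so use the tie-corrected normal approximation.
        E[W] = n(n+1)/4 = 7*8/4 = 14.
        Tie groups: |d|=1 (t=2); sum(t^3 - t) = 6.
        Var[W] = n(n+1)(2n+1)/24 - sum(t^3-t)/48 = 840/24 - 6/48 = 34.875.
        z = (W - E[W]) / sqrt(Var[W]) = (6.5 - 14) / 5.9055 = -1.2700.
        Two-sided p = 2*Phi(z) = 0.204084.
Step 6: alpha = 0.05. fail to reject H0.

W+ = 21.5, W- = 6.5, W = min = 6.5, p = 0.204084, fail to reject H0.


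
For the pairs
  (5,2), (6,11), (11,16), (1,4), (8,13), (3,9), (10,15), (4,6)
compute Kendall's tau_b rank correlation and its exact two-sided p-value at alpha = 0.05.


Step 1: Enumerate the 28 unordered pairs (i,j) with i<j and classify each by sign(x_j-x_i) * sign(y_j-y_i).
  (1,2):dx=+1,dy=+9->C; (1,3):dx=+6,dy=+14->C; (1,4):dx=-4,dy=+2->D; (1,5):dx=+3,dy=+11->C
  (1,6):dx=-2,dy=+7->D; (1,7):dx=+5,dy=+13->C; (1,8):dx=-1,dy=+4->D; (2,3):dx=+5,dy=+5->C
  (2,4):dx=-5,dy=-7->C; (2,5):dx=+2,dy=+2->C; (2,6):dx=-3,dy=-2->C; (2,7):dx=+4,dy=+4->C
  (2,8):dx=-2,dy=-5->C; (3,4):dx=-10,dy=-12->C; (3,5):dx=-3,dy=-3->C; (3,6):dx=-8,dy=-7->C
  (3,7):dx=-1,dy=-1->C; (3,8):dx=-7,dy=-10->C; (4,5):dx=+7,dy=+9->C; (4,6):dx=+2,dy=+5->C
  (4,7):dx=+9,dy=+11->C; (4,8):dx=+3,dy=+2->C; (5,6):dx=-5,dy=-4->C; (5,7):dx=+2,dy=+2->C
  (5,8):dx=-4,dy=-7->C; (6,7):dx=+7,dy=+6->C; (6,8):dx=+1,dy=-3->D; (7,8):dx=-6,dy=-9->C
Step 2: C = 24, D = 4, total pairs = 28.
Step 3: tau = (C - D)/(n(n-1)/2) = (24 - 4)/28 = 0.714286.
Step 4: Exact two-sided p-value (enumerate n! = 40320 permutations of y under H0): p = 0.014137.
Step 5: alpha = 0.05. reject H0.

tau_b = 0.7143 (C=24, D=4), p = 0.014137, reject H0.


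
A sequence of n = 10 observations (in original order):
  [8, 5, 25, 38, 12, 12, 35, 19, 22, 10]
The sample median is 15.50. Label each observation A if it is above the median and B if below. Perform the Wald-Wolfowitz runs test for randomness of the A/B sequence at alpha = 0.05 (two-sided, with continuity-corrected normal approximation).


Step 1: Compute median = 15.50; label A = above, B = below.
Labels in order: BBAABBAAAB  (n_A = 5, n_B = 5)
Step 2: Count runs R = 5.
Step 3: Under H0 (random ordering), E[R] = 2*n_A*n_B/(n_A+n_B) + 1 = 2*5*5/10 + 1 = 6.0000.
        Var[R] = 2*n_A*n_B*(2*n_A*n_B - n_A - n_B) / ((n_A+n_B)^2 * (n_A+n_B-1)) = 2000/900 = 2.2222.
        SD[R] = 1.4907.
Step 4: Continuity-corrected z = (R + 0.5 - E[R]) / SD[R] = (5 + 0.5 - 6.0000) / 1.4907 = -0.3354.
Step 5: Two-sided p-value via normal approximation = 2*(1 - Phi(|z|)) = 0.737316.
Step 6: alpha = 0.05. fail to reject H0.

R = 5, z = -0.3354, p = 0.737316, fail to reject H0.


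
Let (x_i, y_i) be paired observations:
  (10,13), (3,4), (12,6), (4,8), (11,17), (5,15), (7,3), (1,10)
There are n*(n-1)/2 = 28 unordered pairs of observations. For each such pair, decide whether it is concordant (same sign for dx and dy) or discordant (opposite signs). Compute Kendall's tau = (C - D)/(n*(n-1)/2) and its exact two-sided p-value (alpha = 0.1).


Step 1: Enumerate the 28 unordered pairs (i,j) with i<j and classify each by sign(x_j-x_i) * sign(y_j-y_i).
  (1,2):dx=-7,dy=-9->C; (1,3):dx=+2,dy=-7->D; (1,4):dx=-6,dy=-5->C; (1,5):dx=+1,dy=+4->C
  (1,6):dx=-5,dy=+2->D; (1,7):dx=-3,dy=-10->C; (1,8):dx=-9,dy=-3->C; (2,3):dx=+9,dy=+2->C
  (2,4):dx=+1,dy=+4->C; (2,5):dx=+8,dy=+13->C; (2,6):dx=+2,dy=+11->C; (2,7):dx=+4,dy=-1->D
  (2,8):dx=-2,dy=+6->D; (3,4):dx=-8,dy=+2->D; (3,5):dx=-1,dy=+11->D; (3,6):dx=-7,dy=+9->D
  (3,7):dx=-5,dy=-3->C; (3,8):dx=-11,dy=+4->D; (4,5):dx=+7,dy=+9->C; (4,6):dx=+1,dy=+7->C
  (4,7):dx=+3,dy=-5->D; (4,8):dx=-3,dy=+2->D; (5,6):dx=-6,dy=-2->C; (5,7):dx=-4,dy=-14->C
  (5,8):dx=-10,dy=-7->C; (6,7):dx=+2,dy=-12->D; (6,8):dx=-4,dy=-5->C; (7,8):dx=-6,dy=+7->D
Step 2: C = 16, D = 12, total pairs = 28.
Step 3: tau = (C - D)/(n(n-1)/2) = (16 - 12)/28 = 0.142857.
Step 4: Exact two-sided p-value (enumerate n! = 40320 permutations of y under H0): p = 0.719544.
Step 5: alpha = 0.1. fail to reject H0.

tau_b = 0.1429 (C=16, D=12), p = 0.719544, fail to reject H0.


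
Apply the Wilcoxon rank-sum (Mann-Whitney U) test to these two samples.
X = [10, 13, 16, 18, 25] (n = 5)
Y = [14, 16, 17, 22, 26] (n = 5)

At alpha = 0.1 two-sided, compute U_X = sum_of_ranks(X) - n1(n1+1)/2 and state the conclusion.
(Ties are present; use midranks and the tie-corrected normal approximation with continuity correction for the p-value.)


Step 1: Combine and sort all 10 observations; assign midranks.
sorted (value, group): (10,X), (13,X), (14,Y), (16,X), (16,Y), (17,Y), (18,X), (22,Y), (25,X), (26,Y)
ranks: 10->1, 13->2, 14->3, 16->4.5, 16->4.5, 17->6, 18->7, 22->8, 25->9, 26->10
Step 2: Rank sum for X: R1 = 1 + 2 + 4.5 + 7 + 9 = 23.5.
Step 3: U_X = R1 - n1(n1+1)/2 = 23.5 - 5*6/2 = 23.5 - 15 = 8.5.
       U_Y = n1*n2 - U_X = 25 - 8.5 = 16.5.
Step 4: Ties are present, so use the tie-corrected normal approximation (with continuity correction) for the p-value.
Step 5: p-value = 0.463344; compare to alpha = 0.1. fail to reject H0.

U_X = 8.5, p = 0.463344, fail to reject H0 at alpha = 0.1.


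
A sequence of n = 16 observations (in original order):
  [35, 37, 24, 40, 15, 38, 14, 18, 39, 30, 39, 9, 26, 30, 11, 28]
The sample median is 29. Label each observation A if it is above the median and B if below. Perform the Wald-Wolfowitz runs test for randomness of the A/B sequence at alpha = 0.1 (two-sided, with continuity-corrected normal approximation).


Step 1: Compute median = 29; label A = above, B = below.
Labels in order: AABABABBAAABBABB  (n_A = 8, n_B = 8)
Step 2: Count runs R = 10.
Step 3: Under H0 (random ordering), E[R] = 2*n_A*n_B/(n_A+n_B) + 1 = 2*8*8/16 + 1 = 9.0000.
        Var[R] = 2*n_A*n_B*(2*n_A*n_B - n_A - n_B) / ((n_A+n_B)^2 * (n_A+n_B-1)) = 14336/3840 = 3.7333.
        SD[R] = 1.9322.
Step 4: Continuity-corrected z = (R - 0.5 - E[R]) / SD[R] = (10 - 0.5 - 9.0000) / 1.9322 = 0.2588.
Step 5: Two-sided p-value via normal approximation = 2*(1 - Phi(|z|)) = 0.795809.
Step 6: alpha = 0.1. fail to reject H0.

R = 10, z = 0.2588, p = 0.795809, fail to reject H0.


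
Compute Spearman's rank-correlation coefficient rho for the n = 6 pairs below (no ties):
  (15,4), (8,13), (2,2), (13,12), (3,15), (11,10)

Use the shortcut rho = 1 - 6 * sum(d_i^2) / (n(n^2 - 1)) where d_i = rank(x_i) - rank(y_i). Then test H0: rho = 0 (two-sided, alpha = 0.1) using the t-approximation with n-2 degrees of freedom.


Step 1: Rank x and y separately (midranks; no ties here).
rank(x): 15->6, 8->3, 2->1, 13->5, 3->2, 11->4
rank(y): 4->2, 13->5, 2->1, 12->4, 15->6, 10->3
Step 2: d_i = R_x(i) - R_y(i); compute d_i^2.
  (6-2)^2=16, (3-5)^2=4, (1-1)^2=0, (5-4)^2=1, (2-6)^2=16, (4-3)^2=1
sum(d^2) = 38.
Step 3: rho = 1 - 6*38 / (6*(6^2 - 1)) = 1 - 228/210 = -0.085714.
Step 4: Under H0, t = rho * sqrt((n-2)/(1-rho^2)) = -0.1721 ~ t(4).
Step 5: Two-sided p-value from the t-distribution with 4 df = 0.871743.
Step 6: alpha = 0.1. fail to reject H0.

rho = -0.0857, p = 0.871743, fail to reject H0 at alpha = 0.1.


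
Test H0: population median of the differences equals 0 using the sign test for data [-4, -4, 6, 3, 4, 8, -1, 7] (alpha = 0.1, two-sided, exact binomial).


Step 1: Discard zero differences. Original n = 8; n_eff = number of nonzero differences = 8.
Nonzero differences (with sign): -4, -4, +6, +3, +4, +8, -1, +7
Step 2: Count signs: positive = 5, negative = 3.
Step 3: Under H0: P(positive) = 0.5, so the number of positives S ~ Bin(8, 0.5).
Step 4: Two-sided exact p-value = sum of Bin(8,0.5) probabilities at or below the observed probability = 0.726562.
Step 5: alpha = 0.1. fail to reject H0.

n_eff = 8, pos = 5, neg = 3, p = 0.726562, fail to reject H0.


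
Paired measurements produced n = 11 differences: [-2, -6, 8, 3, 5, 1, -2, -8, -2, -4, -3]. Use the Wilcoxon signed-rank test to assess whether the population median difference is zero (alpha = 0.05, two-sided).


Step 1: Drop any zero differences (none here) and take |d_i|.
|d| = [2, 6, 8, 3, 5, 1, 2, 8, 2, 4, 3]
Step 2: Midrank |d_i| (ties get averaged ranks).
ranks: |2|->3, |6|->9, |8|->10.5, |3|->5.5, |5|->8, |1|->1, |2|->3, |8|->10.5, |2|->3, |4|->7, |3|->5.5
Step 3: Attach original signs; sum ranks with positive sign and with negative sign.
W+ = 10.5 + 5.5 + 8 + 1 = 25
W- = 3 + 9 + 3 + 10.5 + 3 + 7 + 5.5 = 41
(Check: W+ + W- = 66 should equal n(n+1)/2 = 66.)
Step 4: Test statistic W = min(W+, W-) = 25.
Step 5: Ties in |d|, so use the tie-corrected normal approximation.
        E[W] = n(n+1)/4 = 11*12/4 = 33.
        Tie groups: |d|=2 (t=3), |d|=3 (t=2), |d|=8 (t=2); sum(t^3 - t) = 36.
        Var[W] = n(n+1)(2n+1)/24 - sum(t^3-t)/48 = 3036/24 - 36/48 = 125.75.
        z = (W - E[W]) / sqrt(Var[W]) = (25 - 33) / 11.2138 = -0.7134.
        Two-sided p = 2*Phi(z) = 0.475595.
Step 6: alpha = 0.05. fail to reject H0.

W+ = 25, W- = 41, W = min = 25, p = 0.475595, fail to reject H0.


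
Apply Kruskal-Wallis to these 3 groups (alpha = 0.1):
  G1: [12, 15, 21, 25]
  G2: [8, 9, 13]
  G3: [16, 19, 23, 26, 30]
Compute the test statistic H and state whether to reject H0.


Step 1: Combine all N = 12 observations and assign midranks.
sorted (value, group, rank): (8,G2,1), (9,G2,2), (12,G1,3), (13,G2,4), (15,G1,5), (16,G3,6), (19,G3,7), (21,G1,8), (23,G3,9), (25,G1,10), (26,G3,11), (30,G3,12)
Step 2: Sum ranks within each group.
R_1 = 26 (n_1 = 4)
R_2 = 7 (n_2 = 3)
R_3 = 45 (n_3 = 5)
Step 3: H = 12/(N(N+1)) * sum(R_i^2/n_i) - 3(N+1)
     = 12/(12*13) * (26^2/4 + 7^2/3 + 45^2/5) - 3*13
     = 0.076923 * 590.333 - 39
     = 6.410256.
Step 4: No ties, so H is used without correction.
Step 5: Under H0, H ~ chi^2(2); p-value = 0.040554.
Step 6: alpha = 0.1. reject H0.

H = 6.4103, df = 2, p = 0.040554, reject H0.


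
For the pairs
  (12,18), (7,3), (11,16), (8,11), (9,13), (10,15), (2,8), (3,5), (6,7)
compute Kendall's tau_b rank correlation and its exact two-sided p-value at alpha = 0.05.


Step 1: Enumerate the 36 unordered pairs (i,j) with i<j and classify each by sign(x_j-x_i) * sign(y_j-y_i).
  (1,2):dx=-5,dy=-15->C; (1,3):dx=-1,dy=-2->C; (1,4):dx=-4,dy=-7->C; (1,5):dx=-3,dy=-5->C
  (1,6):dx=-2,dy=-3->C; (1,7):dx=-10,dy=-10->C; (1,8):dx=-9,dy=-13->C; (1,9):dx=-6,dy=-11->C
  (2,3):dx=+4,dy=+13->C; (2,4):dx=+1,dy=+8->C; (2,5):dx=+2,dy=+10->C; (2,6):dx=+3,dy=+12->C
  (2,7):dx=-5,dy=+5->D; (2,8):dx=-4,dy=+2->D; (2,9):dx=-1,dy=+4->D; (3,4):dx=-3,dy=-5->C
  (3,5):dx=-2,dy=-3->C; (3,6):dx=-1,dy=-1->C; (3,7):dx=-9,dy=-8->C; (3,8):dx=-8,dy=-11->C
  (3,9):dx=-5,dy=-9->C; (4,5):dx=+1,dy=+2->C; (4,6):dx=+2,dy=+4->C; (4,7):dx=-6,dy=-3->C
  (4,8):dx=-5,dy=-6->C; (4,9):dx=-2,dy=-4->C; (5,6):dx=+1,dy=+2->C; (5,7):dx=-7,dy=-5->C
  (5,8):dx=-6,dy=-8->C; (5,9):dx=-3,dy=-6->C; (6,7):dx=-8,dy=-7->C; (6,8):dx=-7,dy=-10->C
  (6,9):dx=-4,dy=-8->C; (7,8):dx=+1,dy=-3->D; (7,9):dx=+4,dy=-1->D; (8,9):dx=+3,dy=+2->C
Step 2: C = 31, D = 5, total pairs = 36.
Step 3: tau = (C - D)/(n(n-1)/2) = (31 - 5)/36 = 0.722222.
Step 4: Exact two-sided p-value (enumerate n! = 362880 permutations of y under H0): p = 0.005886.
Step 5: alpha = 0.05. reject H0.

tau_b = 0.7222 (C=31, D=5), p = 0.005886, reject H0.


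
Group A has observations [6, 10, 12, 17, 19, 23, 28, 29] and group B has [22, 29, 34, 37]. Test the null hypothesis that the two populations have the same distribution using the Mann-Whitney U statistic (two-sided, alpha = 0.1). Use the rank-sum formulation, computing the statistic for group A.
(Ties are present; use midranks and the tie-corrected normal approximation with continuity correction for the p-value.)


Step 1: Combine and sort all 12 observations; assign midranks.
sorted (value, group): (6,X), (10,X), (12,X), (17,X), (19,X), (22,Y), (23,X), (28,X), (29,X), (29,Y), (34,Y), (37,Y)
ranks: 6->1, 10->2, 12->3, 17->4, 19->5, 22->6, 23->7, 28->8, 29->9.5, 29->9.5, 34->11, 37->12
Step 2: Rank sum for X: R1 = 1 + 2 + 3 + 4 + 5 + 7 + 8 + 9.5 = 39.5.
Step 3: U_X = R1 - n1(n1+1)/2 = 39.5 - 8*9/2 = 39.5 - 36 = 3.5.
       U_Y = n1*n2 - U_X = 32 - 3.5 = 28.5.
Step 4: Ties are present, so use the tie-corrected normal approximation (with continuity correction) for the p-value.
Step 5: p-value = 0.041184; compare to alpha = 0.1. reject H0.

U_X = 3.5, p = 0.041184, reject H0 at alpha = 0.1.


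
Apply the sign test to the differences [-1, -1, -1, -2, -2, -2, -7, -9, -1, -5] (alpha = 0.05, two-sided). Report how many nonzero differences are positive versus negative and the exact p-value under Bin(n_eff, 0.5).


Step 1: Discard zero differences. Original n = 10; n_eff = number of nonzero differences = 10.
Nonzero differences (with sign): -1, -1, -1, -2, -2, -2, -7, -9, -1, -5
Step 2: Count signs: positive = 0, negative = 10.
Step 3: Under H0: P(positive) = 0.5, so the number of positives S ~ Bin(10, 0.5).
Step 4: Two-sided exact p-value = sum of Bin(10,0.5) probabilities at or below the observed probability = 0.001953.
Step 5: alpha = 0.05. reject H0.

n_eff = 10, pos = 0, neg = 10, p = 0.001953, reject H0.


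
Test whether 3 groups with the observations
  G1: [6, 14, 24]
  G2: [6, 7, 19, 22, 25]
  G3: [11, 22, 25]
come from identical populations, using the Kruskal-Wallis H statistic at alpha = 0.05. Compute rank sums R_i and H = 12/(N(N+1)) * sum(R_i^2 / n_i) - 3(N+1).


Step 1: Combine all N = 11 observations and assign midranks.
sorted (value, group, rank): (6,G1,1.5), (6,G2,1.5), (7,G2,3), (11,G3,4), (14,G1,5), (19,G2,6), (22,G2,7.5), (22,G3,7.5), (24,G1,9), (25,G2,10.5), (25,G3,10.5)
Step 2: Sum ranks within each group.
R_1 = 15.5 (n_1 = 3)
R_2 = 28.5 (n_2 = 5)
R_3 = 22 (n_3 = 3)
Step 3: H = 12/(N(N+1)) * sum(R_i^2/n_i) - 3(N+1)
     = 12/(11*12) * (15.5^2/3 + 28.5^2/5 + 22^2/3) - 3*12
     = 0.090909 * 403.867 - 36
     = 0.715152.
Step 4: Ties present; correction factor C = 1 - 18/(11^3 - 11) = 0.986364. Corrected H = 0.715152 / 0.986364 = 0.725038.
Step 5: Under H0, H ~ chi^2(2); p-value = 0.695921.
Step 6: alpha = 0.05. fail to reject H0.

H = 0.7250, df = 2, p = 0.695921, fail to reject H0.


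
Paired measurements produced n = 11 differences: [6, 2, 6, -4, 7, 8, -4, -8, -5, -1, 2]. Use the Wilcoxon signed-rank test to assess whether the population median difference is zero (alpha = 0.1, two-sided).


Step 1: Drop any zero differences (none here) and take |d_i|.
|d| = [6, 2, 6, 4, 7, 8, 4, 8, 5, 1, 2]
Step 2: Midrank |d_i| (ties get averaged ranks).
ranks: |6|->7.5, |2|->2.5, |6|->7.5, |4|->4.5, |7|->9, |8|->10.5, |4|->4.5, |8|->10.5, |5|->6, |1|->1, |2|->2.5
Step 3: Attach original signs; sum ranks with positive sign and with negative sign.
W+ = 7.5 + 2.5 + 7.5 + 9 + 10.5 + 2.5 = 39.5
W- = 4.5 + 4.5 + 10.5 + 6 + 1 = 26.5
(Check: W+ + W- = 66 should equal n(n+1)/2 = 66.)
Step 4: Test statistic W = min(W+, W-) = 26.5.
Step 5: Ties in |d|, so use the tie-corrected normal approximation.
        E[W] = n(n+1)/4 = 11*12/4 = 33.
        Tie groups: |d|=2 (t=2), |d|=4 (t=2), |d|=6 (t=2), |d|=8 (t=2); sum(t^3 - t) = 24.
        Var[W] = n(n+1)(2n+1)/24 - sum(t^3-t)/48 = 3036/24 - 24/48 = 126.
        z = (W - E[W]) / sqrt(Var[W]) = (26.5 - 33) / 11.2250 = -0.5791.
        Two-sided p = 2*Phi(z) = 0.562545.
Step 6: alpha = 0.1. fail to reject H0.

W+ = 39.5, W- = 26.5, W = min = 26.5, p = 0.562545, fail to reject H0.


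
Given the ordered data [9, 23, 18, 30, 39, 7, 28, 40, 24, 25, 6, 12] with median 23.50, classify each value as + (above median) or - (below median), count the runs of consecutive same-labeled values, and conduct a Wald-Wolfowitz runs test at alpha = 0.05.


Step 1: Compute median = 23.50; label A = above, B = below.
Labels in order: BBBAABAAAABB  (n_A = 6, n_B = 6)
Step 2: Count runs R = 5.
Step 3: Under H0 (random ordering), E[R] = 2*n_A*n_B/(n_A+n_B) + 1 = 2*6*6/12 + 1 = 7.0000.
        Var[R] = 2*n_A*n_B*(2*n_A*n_B - n_A - n_B) / ((n_A+n_B)^2 * (n_A+n_B-1)) = 4320/1584 = 2.7273.
        SD[R] = 1.6514.
Step 4: Continuity-corrected z = (R + 0.5 - E[R]) / SD[R] = (5 + 0.5 - 7.0000) / 1.6514 = -0.9083.
Step 5: Two-sided p-value via normal approximation = 2*(1 - Phi(|z|)) = 0.363722.
Step 6: alpha = 0.05. fail to reject H0.

R = 5, z = -0.9083, p = 0.363722, fail to reject H0.


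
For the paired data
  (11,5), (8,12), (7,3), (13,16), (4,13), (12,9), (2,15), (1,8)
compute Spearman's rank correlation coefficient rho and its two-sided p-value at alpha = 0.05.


Step 1: Rank x and y separately (midranks; no ties here).
rank(x): 11->6, 8->5, 7->4, 13->8, 4->3, 12->7, 2->2, 1->1
rank(y): 5->2, 12->5, 3->1, 16->8, 13->6, 9->4, 15->7, 8->3
Step 2: d_i = R_x(i) - R_y(i); compute d_i^2.
  (6-2)^2=16, (5-5)^2=0, (4-1)^2=9, (8-8)^2=0, (3-6)^2=9, (7-4)^2=9, (2-7)^2=25, (1-3)^2=4
sum(d^2) = 72.
Step 3: rho = 1 - 6*72 / (8*(8^2 - 1)) = 1 - 432/504 = 0.142857.
Step 4: Under H0, t = rho * sqrt((n-2)/(1-rho^2)) = 0.3536 ~ t(6).
Step 5: Two-sided p-value from the t-distribution with 6 df = 0.735765.
Step 6: alpha = 0.05. fail to reject H0.

rho = 0.1429, p = 0.735765, fail to reject H0 at alpha = 0.05.


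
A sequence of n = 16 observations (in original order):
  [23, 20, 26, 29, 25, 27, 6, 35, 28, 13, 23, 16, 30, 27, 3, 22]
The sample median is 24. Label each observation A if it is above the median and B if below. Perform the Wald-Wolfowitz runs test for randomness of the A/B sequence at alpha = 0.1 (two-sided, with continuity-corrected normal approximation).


Step 1: Compute median = 24; label A = above, B = below.
Labels in order: BBAAAABAABBBAABB  (n_A = 8, n_B = 8)
Step 2: Count runs R = 7.
Step 3: Under H0 (random ordering), E[R] = 2*n_A*n_B/(n_A+n_B) + 1 = 2*8*8/16 + 1 = 9.0000.
        Var[R] = 2*n_A*n_B*(2*n_A*n_B - n_A - n_B) / ((n_A+n_B)^2 * (n_A+n_B-1)) = 14336/3840 = 3.7333.
        SD[R] = 1.9322.
Step 4: Continuity-corrected z = (R + 0.5 - E[R]) / SD[R] = (7 + 0.5 - 9.0000) / 1.9322 = -0.7763.
Step 5: Two-sided p-value via normal approximation = 2*(1 - Phi(|z|)) = 0.437558.
Step 6: alpha = 0.1. fail to reject H0.

R = 7, z = -0.7763, p = 0.437558, fail to reject H0.


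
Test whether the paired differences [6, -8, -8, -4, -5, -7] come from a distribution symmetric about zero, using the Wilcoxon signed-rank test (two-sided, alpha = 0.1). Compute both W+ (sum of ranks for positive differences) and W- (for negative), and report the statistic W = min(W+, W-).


Step 1: Drop any zero differences (none here) and take |d_i|.
|d| = [6, 8, 8, 4, 5, 7]
Step 2: Midrank |d_i| (ties get averaged ranks).
ranks: |6|->3, |8|->5.5, |8|->5.5, |4|->1, |5|->2, |7|->4
Step 3: Attach original signs; sum ranks with positive sign and with negative sign.
W+ = 3 = 3
W- = 5.5 + 5.5 + 1 + 2 + 4 = 18
(Check: W+ + W- = 21 should equal n(n+1)/2 = 21.)
Step 4: Test statistic W = min(W+, W-) = 3.
Step 5: Ties in |d|, so use the tie-corrected normal approximation.
        E[W] = n(n+1)/4 = 6*7/4 = 10.5.
        Tie groups: |d|=8 (t=2); sum(t^3 - t) = 6.
        Var[W] = n(n+1)(2n+1)/24 - sum(t^3-t)/48 = 546/24 - 6/48 = 22.625.
        z = (W - E[W]) / sqrt(Var[W]) = (3 - 10.5) / 4.7566 = -1.5768.
        Two-sided p = 2*Phi(z) = 0.114850.
Step 6: alpha = 0.1. fail to reject H0.

W+ = 3, W- = 18, W = min = 3, p = 0.114850, fail to reject H0.
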